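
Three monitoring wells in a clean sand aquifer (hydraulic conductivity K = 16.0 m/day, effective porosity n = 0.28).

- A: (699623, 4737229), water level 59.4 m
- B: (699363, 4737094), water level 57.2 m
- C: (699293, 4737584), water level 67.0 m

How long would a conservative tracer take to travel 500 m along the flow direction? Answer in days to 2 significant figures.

Taking A as reference: B−A = (-260, -135, -2.2); C−A = (-330, 355, +7.6).
Determinant of the coordinate differences = (-260)·355 − (-330)·(-135) = -136850.
∂h/∂x = [(-2.2)·355 − (+7.6)·(-135)] / -136850 = -0.001790
∂h/∂y = [(-260)·(+7.6) − (-330)·(-2.2)] / -136850 = +0.01974
|∇h| = √(-0.001790² + 0.01974²) = 0.01982
Seepage velocity v = K·i/n = 16.0 × 0.01982 / 0.28 = 1.133 m/day.
t = 500 / 1.133 = 441.3 days.

440 days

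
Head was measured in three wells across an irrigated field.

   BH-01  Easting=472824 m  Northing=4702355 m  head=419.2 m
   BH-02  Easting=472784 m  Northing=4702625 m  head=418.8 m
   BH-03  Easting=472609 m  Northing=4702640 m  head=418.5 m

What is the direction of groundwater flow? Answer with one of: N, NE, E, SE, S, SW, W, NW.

NW

With h = a·x + b·y + c and BH-01 as origin, the differences give:
  (-40)·a + 270·b = -0.4
  (-215)·a + 285·b = -0.7
Eliminate b (×285 and ×270, subtract): 46650·a = 75.00 → a = ∂h/∂x = +0.001608
Back-substitute: b = ∂h/∂y = -0.001243.
Flow = −∇h = (-0.001608 east, +0.001243 north), which points northwest.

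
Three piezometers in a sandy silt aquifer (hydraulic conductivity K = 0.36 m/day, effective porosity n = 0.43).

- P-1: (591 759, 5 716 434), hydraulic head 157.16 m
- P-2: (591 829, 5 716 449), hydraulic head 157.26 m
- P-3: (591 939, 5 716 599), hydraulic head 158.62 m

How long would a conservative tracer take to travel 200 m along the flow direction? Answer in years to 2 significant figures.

Taking P-1 as reference: P-2−P-1 = (70, 15, +0.10); P-3−P-1 = (180, 165, +1.46).
Solve a·Δx + b·Δy = Δh: det = 70·165 − 180·15 = 8850.
∂h/∂x = [(+0.10)·165 − (+1.46)·15] / 8850 = -0.0006102
∂h/∂y = [70·(+1.46) − 180·(+0.10)] / 8850 = +0.009514
|∇h| = √(-0.0006102² + 0.009514²) = 0.009534
Seepage velocity v = K·i/n = 0.36 × 0.009534 / 0.43 = 0.007982 m/day.
t = 200 / 0.007982 = 2.506e+04 days = 68.6 years.

69 years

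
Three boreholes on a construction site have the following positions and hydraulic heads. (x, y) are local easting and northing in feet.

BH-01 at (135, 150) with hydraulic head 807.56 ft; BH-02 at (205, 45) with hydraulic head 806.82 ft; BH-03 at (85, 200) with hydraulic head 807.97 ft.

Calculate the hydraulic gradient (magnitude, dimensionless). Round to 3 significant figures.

With h = a·x + b·y + c and BH-01 as origin, the differences give:
  70·a + (-105)·b = -0.74
  (-50)·a + 50·b = +0.41
Eliminate b (×50 and ×(-105), subtract): -1750·a = 6.050 → a = ∂h/∂x = -0.003457
Back-substitute: b = ∂h/∂y = +0.004743.
|∇h| = √(-0.003457² + 0.004743²) = 0.005869

0.00587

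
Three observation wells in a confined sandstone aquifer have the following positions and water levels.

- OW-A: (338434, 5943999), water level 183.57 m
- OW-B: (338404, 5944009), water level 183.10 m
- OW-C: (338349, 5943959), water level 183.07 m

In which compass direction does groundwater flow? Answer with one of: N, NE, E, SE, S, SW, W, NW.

NW

Taking OW-A as reference: OW-B−OW-A = (-30, 10, -0.47); OW-C−OW-A = (-85, -40, -0.50).
Determinant of the coordinate differences = (-30)·(-40) − (-85)·10 = 2050.
∂h/∂x = [(-0.47)·(-40) − (-0.50)·10] / 2050 = +0.01161
∂h/∂y = [(-30)·(-0.50) − (-85)·(-0.47)] / 2050 = -0.01217
Flow = −∇h = (-0.01161 east, +0.01217 north), which points northwest.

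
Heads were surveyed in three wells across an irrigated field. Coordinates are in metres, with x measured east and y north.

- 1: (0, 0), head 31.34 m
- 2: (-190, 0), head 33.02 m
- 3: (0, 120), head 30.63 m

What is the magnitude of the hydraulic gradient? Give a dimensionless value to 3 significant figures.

0.0106

∂h/∂x = (33.02 − 31.34) / (-190 − 0) = -0.008842
∂h/∂y = (30.63 − 31.34) / (120 − 0) = -0.005917
|∇h| = √(-0.008842² + -0.005917²) = 0.01064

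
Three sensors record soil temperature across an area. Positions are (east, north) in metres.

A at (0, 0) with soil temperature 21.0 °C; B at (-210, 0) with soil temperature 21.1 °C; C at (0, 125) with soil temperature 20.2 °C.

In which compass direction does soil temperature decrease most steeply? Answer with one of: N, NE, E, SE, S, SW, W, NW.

∂T/∂x = (21.1 − 21.0) / (-210 − 0) = -0.0004762
∂T/∂y = (20.2 − 21.0) / (125 − 0) = -0.006400
Steepest decrease is along −∇f = (+0.0004762 E, +0.006400 N) → north.

N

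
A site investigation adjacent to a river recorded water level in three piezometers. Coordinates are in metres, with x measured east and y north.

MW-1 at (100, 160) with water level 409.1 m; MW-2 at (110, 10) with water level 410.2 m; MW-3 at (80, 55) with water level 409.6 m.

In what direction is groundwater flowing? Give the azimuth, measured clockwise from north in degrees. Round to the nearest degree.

Taking MW-1 as reference: MW-2−MW-1 = (10, -150, +1.1); MW-3−MW-1 = (-20, -105, +0.5).
Solve a·Δx + b·Δy = Δh: det = 10·(-105) − (-20)·(-150) = -4050.
∂h/∂x = [(+1.1)·(-105) − (+0.5)·(-150)] / -4050 = +0.010000
∂h/∂y = [10·(+0.5) − (-20)·(+1.1)] / -4050 = -0.006667
Flow direction (−∇h) has components (-0.010000 E, +0.006667 N).
Azimuth = atan2(E, N) = atan2(-0.010000, +0.006667) = 303.7° ≈ 304°.

304°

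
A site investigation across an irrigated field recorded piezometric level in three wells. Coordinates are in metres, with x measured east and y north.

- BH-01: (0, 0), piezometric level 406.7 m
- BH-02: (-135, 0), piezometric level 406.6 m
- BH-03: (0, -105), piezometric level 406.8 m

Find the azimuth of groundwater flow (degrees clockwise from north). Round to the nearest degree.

∂h/∂x = (406.6 − 406.7) / (-135 − 0) = +0.0007407
∂h/∂y = (406.8 − 406.7) / (-105 − 0) = -0.0009524
Flow direction (−∇h) has components (-0.0007407 E, +0.0009524 N).
Azimuth = atan2(E, N) = atan2(-0.0007407, +0.0009524) = 322.1° ≈ 322°.

322°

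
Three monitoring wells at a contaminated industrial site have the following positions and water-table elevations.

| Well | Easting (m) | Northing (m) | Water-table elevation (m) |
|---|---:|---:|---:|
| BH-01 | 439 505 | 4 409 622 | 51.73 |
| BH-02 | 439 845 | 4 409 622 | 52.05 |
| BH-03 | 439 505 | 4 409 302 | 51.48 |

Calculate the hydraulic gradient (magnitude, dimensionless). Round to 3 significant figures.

∂h/∂x = (52.05 − 51.73) / (439845 − 439505) = +0.0009412
∂h/∂y = (51.48 − 51.73) / (4409302 − 4409622) = +0.0007813
|∇h| = √(0.0009412² + 0.0007813²) = 0.001223

0.00122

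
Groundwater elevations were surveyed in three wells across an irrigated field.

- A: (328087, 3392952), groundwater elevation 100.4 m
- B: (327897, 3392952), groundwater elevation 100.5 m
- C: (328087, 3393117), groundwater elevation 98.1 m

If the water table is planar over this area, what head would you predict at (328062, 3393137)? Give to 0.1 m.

∂h/∂x = (100.5 − 100.4) / (327897 − 328087) = -0.0005263
∂h/∂y = (98.1 − 100.4) / (3393117 − 3392952) = -0.01394
h(328062, 3393137) = 100.4 + (-0.0005263)·(-25) + (-0.01394)·(185) = 100.4 +0.013 -2.579 = 97.834 m.

97.8 m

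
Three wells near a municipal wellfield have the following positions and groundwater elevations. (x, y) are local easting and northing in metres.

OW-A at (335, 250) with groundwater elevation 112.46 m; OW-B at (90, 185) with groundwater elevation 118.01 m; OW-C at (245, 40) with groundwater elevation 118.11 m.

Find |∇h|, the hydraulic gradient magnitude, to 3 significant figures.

Taking OW-A as reference: OW-B−OW-A = (-245, -65, +5.55); OW-C−OW-A = (-90, -210, +5.65).
Determinant of the coordinate differences = (-245)·(-210) − (-90)·(-65) = 45600.
∂h/∂x = [(+5.55)·(-210) − (+5.65)·(-65)] / 45600 = -0.01751
∂h/∂y = [(-245)·(+5.65) − (-90)·(+5.55)] / 45600 = -0.01940
|∇h| = √(-0.01751² + -0.01940²) = 0.02613

0.0261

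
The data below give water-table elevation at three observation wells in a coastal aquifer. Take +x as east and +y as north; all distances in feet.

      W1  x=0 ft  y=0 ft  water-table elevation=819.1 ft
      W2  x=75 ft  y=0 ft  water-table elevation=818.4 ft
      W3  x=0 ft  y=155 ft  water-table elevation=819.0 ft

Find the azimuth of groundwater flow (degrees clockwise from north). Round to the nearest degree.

∂h/∂x = (818.4 − 819.1) / (75 − 0) = -0.009333
∂h/∂y = (819.0 − 819.1) / (155 − 0) = -0.0006452
Flow direction (−∇h) has components (+0.009333 E, +0.0006452 N).
Azimuth = atan2(E, N) = atan2(+0.009333, +0.0006452) = 86.0° ≈ 086°.

086°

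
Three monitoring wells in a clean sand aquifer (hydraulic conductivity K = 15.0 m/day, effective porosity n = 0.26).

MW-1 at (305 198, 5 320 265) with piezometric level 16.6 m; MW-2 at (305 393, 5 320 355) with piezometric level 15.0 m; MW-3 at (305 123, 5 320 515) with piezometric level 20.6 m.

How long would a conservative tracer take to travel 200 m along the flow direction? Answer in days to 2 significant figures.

Taking MW-1 as reference: MW-2−MW-1 = (195, 90, -1.6); MW-3−MW-1 = (-75, 250, +4.0).
Determinant of the coordinate differences = 195·250 − (-75)·90 = 55500.
∂h/∂x = [(-1.6)·250 − (+4.0)·90] / 55500 = -0.01369
∂h/∂y = [195·(+4.0) − (-75)·(-1.6)] / 55500 = +0.01189
|∇h| = √(-0.01369² + 0.01189²) = 0.01813
Seepage velocity v = K·i/n = 15.0 × 0.01813 / 0.26 = 1.046 m/day.
t = 200 / 1.046 = 191.2 days.

190 days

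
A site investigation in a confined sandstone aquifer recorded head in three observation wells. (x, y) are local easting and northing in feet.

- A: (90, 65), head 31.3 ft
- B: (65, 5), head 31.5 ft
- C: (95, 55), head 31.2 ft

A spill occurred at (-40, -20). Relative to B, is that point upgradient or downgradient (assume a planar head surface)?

Differences from A: to B (Δx, Δy, Δh) = (-25, -60, +0.2); to C = (5, -10, -0.1).
Determinant of the coordinate differences = (-25)·(-10) − 5·(-60) = 550.
∂h/∂x = [(+0.2)·(-10) − (-0.1)·(-60)] / 550 = -0.01455
∂h/∂y = [(-25)·(-0.1) − 5·(+0.2)] / 550 = +0.002727
Head at (-40, -20) = 31.3 + (-0.01455)·(-130) + (+0.002727)·(-85) = 32.96 ft.
That is higher than the 31.5 ft at B, so the point is upgradient.

upgradient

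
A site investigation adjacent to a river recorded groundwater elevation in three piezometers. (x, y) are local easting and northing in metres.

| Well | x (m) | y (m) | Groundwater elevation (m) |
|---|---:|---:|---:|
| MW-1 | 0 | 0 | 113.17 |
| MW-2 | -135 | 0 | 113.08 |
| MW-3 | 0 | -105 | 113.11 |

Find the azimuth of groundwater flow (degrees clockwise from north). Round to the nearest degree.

229°

∂h/∂x = (113.08 − 113.17) / (-135 − 0) = +0.0006667
∂h/∂y = (113.11 − 113.17) / (-105 − 0) = +0.0005714
Flow direction (−∇h) has components (-0.0006667 E, -0.0005714 N).
Azimuth = atan2(E, N) = atan2(-0.0006667, -0.0005714) = 229.4° ≈ 229°.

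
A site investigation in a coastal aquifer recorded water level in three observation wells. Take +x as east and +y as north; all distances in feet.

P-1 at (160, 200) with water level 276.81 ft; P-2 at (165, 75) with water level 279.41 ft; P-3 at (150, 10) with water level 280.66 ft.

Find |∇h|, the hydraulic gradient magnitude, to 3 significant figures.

0.0214

With h = a·x + b·y + c and P-1 as origin, the differences give:
  5·a + (-125)·b = +2.60
  (-10)·a + (-190)·b = +3.85
Eliminate b (×(-190) and ×(-125), subtract): -2200·a = -12.750 → a = ∂h/∂x = +0.005795
Back-substitute: b = ∂h/∂y = -0.02057.
|∇h| = √(0.005795² + -0.02057²) = 0.02137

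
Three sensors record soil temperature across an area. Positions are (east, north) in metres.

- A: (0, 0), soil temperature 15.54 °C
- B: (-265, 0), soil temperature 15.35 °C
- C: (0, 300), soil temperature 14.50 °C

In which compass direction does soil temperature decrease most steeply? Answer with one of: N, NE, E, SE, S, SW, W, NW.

∂T/∂x = (15.35 − 15.54) / (-265 − 0) = +0.0007170
∂T/∂y = (14.50 − 15.54) / (300 − 0) = -0.003467
Steepest decrease is along −∇f = (-0.0007170 E, +0.003467 N) → north.

N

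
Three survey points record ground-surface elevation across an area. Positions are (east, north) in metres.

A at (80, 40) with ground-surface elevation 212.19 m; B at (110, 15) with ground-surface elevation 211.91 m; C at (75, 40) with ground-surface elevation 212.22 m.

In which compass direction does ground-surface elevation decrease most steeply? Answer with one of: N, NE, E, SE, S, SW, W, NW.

SE

With z = a·x + b·y + c and A as origin, the differences give:
  30·a + (-25)·b = -0.28
  (-5)·a + 0·b = +0.03
Eliminate b (×0 and ×(-25), subtract): -125·a = 0.750 → a = ∂z/∂x = -0.006000
Back-substitute: b = ∂z/∂y = +0.004000.
Steepest decrease is along −∇f = (+0.006000 E, -0.004000 N) → southeast.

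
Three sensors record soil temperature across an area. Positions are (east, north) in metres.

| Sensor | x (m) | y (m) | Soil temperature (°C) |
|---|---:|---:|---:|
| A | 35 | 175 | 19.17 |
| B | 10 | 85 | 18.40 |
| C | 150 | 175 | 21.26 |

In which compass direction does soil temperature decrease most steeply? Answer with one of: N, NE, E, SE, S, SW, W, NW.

With T = a·x + b·y + c and A as origin, the differences give:
  (-25)·a + (-90)·b = -0.77
  115·a + 0·b = +2.09
Eliminate b (×0 and ×(-90), subtract): 10350·a = 188.100 → a = ∂T/∂x = +0.01817
Back-substitute: b = ∂T/∂y = +0.003507.
Steepest decrease is along −∇f = (-0.01817 E, -0.003507 N) → west.

W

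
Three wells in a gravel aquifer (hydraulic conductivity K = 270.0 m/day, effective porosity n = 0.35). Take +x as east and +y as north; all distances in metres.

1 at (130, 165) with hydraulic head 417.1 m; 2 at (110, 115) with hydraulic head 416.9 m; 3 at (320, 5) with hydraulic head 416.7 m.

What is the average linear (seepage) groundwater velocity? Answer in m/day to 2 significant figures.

2.9 m/day

With h = a·x + b·y + c and 1 as origin, the differences give:
  (-20)·a + (-50)·b = -0.2
  190·a + (-160)·b = -0.4
Eliminate b (×(-160) and ×(-50), subtract): 12700·a = 12.00 → a = ∂h/∂x = +0.0009449
Back-substitute: b = ∂h/∂y = +0.003622.
|∇h| = √(0.0009449² + 0.003622²) = 0.003743
Seepage velocity v = K·i/n = 270.0 × 0.003743 / 0.35 = 2.887 m/day.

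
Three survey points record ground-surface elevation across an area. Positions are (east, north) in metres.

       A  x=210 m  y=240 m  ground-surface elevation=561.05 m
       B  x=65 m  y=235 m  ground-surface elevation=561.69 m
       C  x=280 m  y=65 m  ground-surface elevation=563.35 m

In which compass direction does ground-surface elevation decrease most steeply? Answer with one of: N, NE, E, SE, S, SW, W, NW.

N

Differences from A: to B (Δx, Δy, Δh) = (-145, -5, +0.64); to C = (70, -175, +2.30).
Determinant of the coordinate differences = (-145)·(-175) − 70·(-5) = 25725.
∂z/∂x = [(+0.64)·(-175) − (+2.30)·(-5)] / 25725 = -0.003907
∂z/∂y = [(-145)·(+2.30) − 70·(+0.64)] / 25725 = -0.01471
Steepest decrease is along −∇f = (+0.003907 E, +0.01471 N) → north.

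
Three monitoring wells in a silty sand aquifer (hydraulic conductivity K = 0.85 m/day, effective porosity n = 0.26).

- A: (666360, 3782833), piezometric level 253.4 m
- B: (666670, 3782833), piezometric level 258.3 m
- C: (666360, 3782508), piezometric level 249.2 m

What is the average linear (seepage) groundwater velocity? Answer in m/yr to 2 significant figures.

24 m/yr

∂h/∂x = (258.3 − 253.4) / (666670 − 666360) = +0.01581
∂h/∂y = (249.2 − 253.4) / (3782508 − 3782833) = +0.01292
|∇h| = √(0.01581² + 0.01292²) = 0.02042
Seepage velocity v = K·i/n = 0.85 × 0.02042 / 0.26 = 0.06676 m/day = 24.38 m/yr.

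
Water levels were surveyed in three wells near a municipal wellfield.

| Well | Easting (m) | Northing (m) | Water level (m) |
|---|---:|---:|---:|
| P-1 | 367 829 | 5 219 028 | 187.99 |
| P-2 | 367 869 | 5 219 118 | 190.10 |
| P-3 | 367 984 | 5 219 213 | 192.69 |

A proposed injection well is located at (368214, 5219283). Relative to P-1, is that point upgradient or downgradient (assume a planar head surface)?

upgradient

Three-point gradient (reference P-1): Δ to P-2 = (40, 90, +2.11), Δ to P-3 = (155, 185, +4.70).
∂h/∂x = +0.004985, ∂h/∂y = +0.02123 (det = -6550).
Head at (368214, 5219283) = 187.99 + (+0.004985)·(385) + (+0.02123)·(255) = 195.32 m.
That is higher than the 187.99 m at P-1, so the point is upgradient.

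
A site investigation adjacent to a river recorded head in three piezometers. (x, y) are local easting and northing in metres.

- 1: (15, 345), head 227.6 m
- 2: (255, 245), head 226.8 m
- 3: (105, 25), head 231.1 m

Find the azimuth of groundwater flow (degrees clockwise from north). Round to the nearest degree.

034°

With h = a·x + b·y + c and 1 as origin, the differences give:
  240·a + (-100)·b = -0.8
  90·a + (-320)·b = +3.5
Eliminate b (×(-320) and ×(-100), subtract): -67800·a = 606.00 → a = ∂h/∂x = -0.008938
Back-substitute: b = ∂h/∂y = -0.01345.
Flow direction (−∇h) has components (+0.008938 E, +0.01345 N).
Azimuth = atan2(E, N) = atan2(+0.008938, +0.01345) = 33.6° ≈ 034°.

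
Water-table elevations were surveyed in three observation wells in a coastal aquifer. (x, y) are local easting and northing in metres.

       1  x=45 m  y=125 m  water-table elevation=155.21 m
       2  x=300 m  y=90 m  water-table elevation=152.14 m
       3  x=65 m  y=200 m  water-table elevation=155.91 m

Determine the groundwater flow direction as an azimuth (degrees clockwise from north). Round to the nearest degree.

Differences from 1: to 2 (Δx, Δy, Δh) = (255, -35, -3.07); to 3 = (20, 75, +0.70).
Determinant of the coordinate differences = 255·75 − 20·(-35) = 19825.
∂h/∂x = [(-3.07)·75 − (+0.70)·(-35)] / 19825 = -0.01038
∂h/∂y = [255·(+0.70) − 20·(-3.07)] / 19825 = +0.01210
Flow direction (−∇h) has components (+0.01038 E, -0.01210 N).
Azimuth = atan2(E, N) = atan2(+0.01038, -0.01210) = 139.4° ≈ 139°.

139°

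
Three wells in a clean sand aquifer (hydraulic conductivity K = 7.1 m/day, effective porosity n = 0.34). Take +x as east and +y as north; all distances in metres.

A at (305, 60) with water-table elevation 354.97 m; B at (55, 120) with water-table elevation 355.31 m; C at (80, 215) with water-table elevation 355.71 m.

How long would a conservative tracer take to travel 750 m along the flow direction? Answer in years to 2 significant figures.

23 years

Taking A as reference: B−A = (-250, 60, +0.34); C−A = (-225, 155, +0.74).
Determinant of the coordinate differences = (-250)·155 − (-225)·60 = -25250.
∂h/∂x = [(+0.34)·155 − (+0.74)·60] / -25250 = -0.0003287
∂h/∂y = [(-250)·(+0.74) − (-225)·(+0.34)] / -25250 = +0.004297
|∇h| = √(-0.0003287² + 0.004297²) = 0.00431
Seepage velocity v = K·i/n = 7.1 × 0.00431 / 0.34 = 0.09 m/day.
t = 750 / 0.09 = 8333 days = 22.8 years.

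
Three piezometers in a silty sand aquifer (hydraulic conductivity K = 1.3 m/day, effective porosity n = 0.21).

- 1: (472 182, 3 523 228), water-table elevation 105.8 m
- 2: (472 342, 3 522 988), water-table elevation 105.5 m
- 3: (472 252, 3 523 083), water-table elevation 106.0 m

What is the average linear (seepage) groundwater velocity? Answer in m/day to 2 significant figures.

Differences from 1: to 2 (Δx, Δy, Δh) = (160, -240, -0.3); to 3 = (70, -145, +0.2).
Determinant of the coordinate differences = 160·(-145) − 70·(-240) = -6400.
∂h/∂x = [(-0.3)·(-145) − (+0.2)·(-240)] / -6400 = -0.01430
∂h/∂y = [160·(+0.2) − 70·(-0.3)] / -6400 = -0.008281
|∇h| = √(-0.01430² + -0.008281²) = 0.01652
Seepage velocity v = K·i/n = 1.3 × 0.01652 / 0.21 = 0.1023 m/day.

0.10 m/day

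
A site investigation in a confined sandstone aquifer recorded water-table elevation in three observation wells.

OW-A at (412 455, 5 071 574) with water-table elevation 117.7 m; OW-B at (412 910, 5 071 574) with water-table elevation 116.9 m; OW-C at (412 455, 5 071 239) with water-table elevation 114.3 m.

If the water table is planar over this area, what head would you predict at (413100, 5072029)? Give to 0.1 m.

∂h/∂x = (116.9 − 117.7) / (412910 − 412455) = -0.001758
∂h/∂y = (114.3 − 117.7) / (5071239 − 5071574) = +0.01015
h(413100, 5072029) = 117.7 + (-0.001758)·(645) + (+0.01015)·(455) = 117.7 -1.134 +4.618 = 121.184 m.

121.2 m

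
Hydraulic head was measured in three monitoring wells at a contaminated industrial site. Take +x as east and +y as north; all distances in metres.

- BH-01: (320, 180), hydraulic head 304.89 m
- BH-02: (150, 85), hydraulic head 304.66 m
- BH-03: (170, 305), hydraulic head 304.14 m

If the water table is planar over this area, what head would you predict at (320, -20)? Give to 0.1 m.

Differences from BH-01: to BH-02 (Δx, Δy, Δh) = (-170, -95, -0.23); to BH-03 = (-150, 125, -0.75).
Solve a·Δx + b·Δy = Δh: det = (-170)·125 − (-150)·(-95) = -35500.
∂h/∂x = [(-0.23)·125 − (-0.75)·(-95)] / -35500 = +0.002817
∂h/∂y = [(-170)·(-0.75) − (-150)·(-0.23)] / -35500 = -0.002620
h(320, -20) = 304.89 + (+0.002817)·(0) + (-0.002620)·(-200) = 304.89 +0.000 +0.524 = 305.414 m.

305.4 m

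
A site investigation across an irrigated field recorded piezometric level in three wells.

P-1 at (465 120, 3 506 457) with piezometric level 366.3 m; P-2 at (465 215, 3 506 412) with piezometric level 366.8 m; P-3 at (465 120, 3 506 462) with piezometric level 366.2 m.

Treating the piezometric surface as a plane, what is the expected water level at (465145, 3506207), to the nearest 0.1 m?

Taking P-1 as reference: P-2−P-1 = (95, -45, +0.5); P-3−P-1 = (0, 5, -0.1).
Solve a·Δx + b·Δy = Δh: det = 95·5 − 0·(-45) = 475.
∂h/∂x = [(+0.5)·5 − (-0.1)·(-45)] / 475 = -0.004211
∂h/∂y = [95·(-0.1) − 0·(+0.5)] / 475 = -0.02000
h(465145, 3506207) = 366.3 + (-0.004211)·(25) + (-0.02000)·(-250) = 366.3 -0.105 +5.000 = 371.195 m.

371.2 m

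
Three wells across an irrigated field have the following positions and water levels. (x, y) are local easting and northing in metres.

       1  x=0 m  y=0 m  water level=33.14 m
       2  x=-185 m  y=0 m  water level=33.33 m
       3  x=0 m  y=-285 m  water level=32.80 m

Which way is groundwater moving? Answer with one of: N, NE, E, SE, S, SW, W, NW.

SE

∂h/∂x = (33.33 − 33.14) / (-185 − 0) = -0.001027
∂h/∂y = (32.80 − 33.14) / (-285 − 0) = +0.001193
Flow = −∇h = (+0.001027 east, -0.001193 north), which points southeast.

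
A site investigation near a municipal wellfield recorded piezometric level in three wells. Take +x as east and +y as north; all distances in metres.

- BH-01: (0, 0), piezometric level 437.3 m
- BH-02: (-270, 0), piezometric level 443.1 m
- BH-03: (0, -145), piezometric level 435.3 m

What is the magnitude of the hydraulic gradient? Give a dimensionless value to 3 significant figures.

0.0255

∂h/∂x = (443.1 − 437.3) / (-270 − 0) = -0.02148
∂h/∂y = (435.3 − 437.3) / (-145 − 0) = +0.01379
|∇h| = √(-0.02148² + 0.01379²) = 0.02553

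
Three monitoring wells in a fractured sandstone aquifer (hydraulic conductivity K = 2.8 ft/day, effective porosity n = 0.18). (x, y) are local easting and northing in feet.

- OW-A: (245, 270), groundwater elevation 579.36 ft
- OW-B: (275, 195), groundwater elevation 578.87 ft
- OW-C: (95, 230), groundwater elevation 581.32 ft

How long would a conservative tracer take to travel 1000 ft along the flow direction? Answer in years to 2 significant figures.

Taking OW-A as reference: OW-B−OW-A = (30, -75, -0.49); OW-C−OW-A = (-150, -40, +1.96).
Determinant of the coordinate differences = 30·(-40) − (-150)·(-75) = -12450.
∂h/∂x = [(-0.49)·(-40) − (+1.96)·(-75)] / -12450 = -0.01338
∂h/∂y = [30·(+1.96) − (-150)·(-0.49)] / -12450 = +0.001181
|∇h| = √(-0.01338² + 0.001181²) = 0.01343
Seepage velocity v = K·i/n = 2.8 × 0.01343 / 0.18 = 0.2089 ft/day.
t = 1000 / 0.2089 = 4787 days = 13.1 years.

13 years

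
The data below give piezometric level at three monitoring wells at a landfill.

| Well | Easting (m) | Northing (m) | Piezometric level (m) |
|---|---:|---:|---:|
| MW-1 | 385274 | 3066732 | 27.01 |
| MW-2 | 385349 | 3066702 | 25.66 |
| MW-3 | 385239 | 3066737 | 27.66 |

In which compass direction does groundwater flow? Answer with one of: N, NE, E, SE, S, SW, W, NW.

E

Differences from MW-1: to MW-2 (Δx, Δy, Δh) = (75, -30, -1.35); to MW-3 = (-35, 5, +0.65).
Determinant of the coordinate differences = 75·5 − (-35)·(-30) = -675.
∂h/∂x = [(-1.35)·5 − (+0.65)·(-30)] / -675 = -0.01889
∂h/∂y = [75·(+0.65) − (-35)·(-1.35)] / -675 = -0.002222
Flow = −∇h = (+0.01889 east, +0.002222 north), which points east.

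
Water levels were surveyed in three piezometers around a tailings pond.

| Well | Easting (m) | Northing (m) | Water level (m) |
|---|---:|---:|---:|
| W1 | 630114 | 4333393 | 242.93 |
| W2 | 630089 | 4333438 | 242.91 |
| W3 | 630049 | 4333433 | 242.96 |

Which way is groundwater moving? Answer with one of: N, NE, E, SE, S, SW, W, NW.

Differences from W1: to W2 (Δx, Δy, Δh) = (-25, 45, -0.02); to W3 = (-65, 40, +0.03).
Determinant of the coordinate differences = (-25)·40 − (-65)·45 = 1925.
∂h/∂x = [(-0.02)·40 − (+0.03)·45] / 1925 = -0.001117
∂h/∂y = [(-25)·(+0.03) − (-65)·(-0.02)] / 1925 = -0.001065
Flow = −∇h = (+0.001117 east, +0.001065 north), which points northeast.

NE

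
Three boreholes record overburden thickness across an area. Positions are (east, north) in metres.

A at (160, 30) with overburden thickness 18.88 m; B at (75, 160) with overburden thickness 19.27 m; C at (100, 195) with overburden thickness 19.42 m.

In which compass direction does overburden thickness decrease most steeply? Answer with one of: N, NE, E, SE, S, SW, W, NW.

S

Taking A as reference: B−A = (-85, 130, +0.39); C−A = (-60, 165, +0.54).
Determinant of the coordinate differences = (-85)·165 − (-60)·130 = -6225.
∂d/∂x = [(+0.39)·165 − (+0.54)·130] / -6225 = +0.0009398
∂d/∂y = [(-85)·(+0.54) − (-60)·(+0.39)] / -6225 = +0.003614
Steepest decrease is along −∇f = (-0.0009398 E, -0.003614 N) → south.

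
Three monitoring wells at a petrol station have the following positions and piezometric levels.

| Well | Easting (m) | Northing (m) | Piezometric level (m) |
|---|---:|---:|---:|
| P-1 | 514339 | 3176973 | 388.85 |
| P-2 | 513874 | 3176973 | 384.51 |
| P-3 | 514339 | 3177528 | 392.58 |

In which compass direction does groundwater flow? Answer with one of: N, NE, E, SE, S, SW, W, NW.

SW

∂h/∂x = (384.51 − 388.85) / (513874 − 514339) = +0.009333
∂h/∂y = (392.58 − 388.85) / (3177528 − 3176973) = +0.006721
Flow = −∇h = (-0.009333 east, -0.006721 north), which points southwest.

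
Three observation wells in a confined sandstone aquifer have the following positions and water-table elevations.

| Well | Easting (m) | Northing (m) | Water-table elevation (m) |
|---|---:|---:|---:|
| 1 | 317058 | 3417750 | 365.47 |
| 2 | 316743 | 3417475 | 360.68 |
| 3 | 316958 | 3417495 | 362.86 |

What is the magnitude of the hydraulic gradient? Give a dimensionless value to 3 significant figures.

0.0115

With h = a·x + b·y + c and 1 as origin, the differences give:
  (-315)·a + (-275)·b = -4.79
  (-100)·a + (-255)·b = -2.61
Eliminate b (×(-255) and ×(-275), subtract): 52825·a = 503.700 → a = ∂h/∂x = +0.009535
Back-substitute: b = ∂h/∂y = +0.006496.
|∇h| = √(0.009535² + 0.006496²) = 0.01154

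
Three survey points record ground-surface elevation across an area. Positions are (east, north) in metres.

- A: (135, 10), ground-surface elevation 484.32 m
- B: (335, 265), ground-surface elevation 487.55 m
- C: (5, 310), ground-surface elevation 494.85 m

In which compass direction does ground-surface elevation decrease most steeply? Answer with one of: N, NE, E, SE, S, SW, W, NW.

SE

Differences from A: to B (Δx, Δy, Δh) = (200, 255, +3.23); to C = (-130, 300, +10.53).
Determinant of the coordinate differences = 200·300 − (-130)·255 = 93150.
∂z/∂x = [(+3.23)·300 − (+10.53)·255] / 93150 = -0.01842
∂z/∂y = [200·(+10.53) − (-130)·(+3.23)] / 93150 = +0.02712
Steepest decrease is along −∇f = (+0.01842 E, -0.02712 N) → southeast.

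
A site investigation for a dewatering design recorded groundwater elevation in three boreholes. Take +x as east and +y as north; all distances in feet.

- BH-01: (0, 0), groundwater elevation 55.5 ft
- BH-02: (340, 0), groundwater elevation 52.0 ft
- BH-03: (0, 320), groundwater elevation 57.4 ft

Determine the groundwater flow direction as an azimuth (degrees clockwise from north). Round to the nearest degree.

∂h/∂x = (52.0 − 55.5) / (340 − 0) = -0.01029
∂h/∂y = (57.4 − 55.5) / (320 − 0) = +0.005937
Flow direction (−∇h) has components (+0.01029 E, -0.005937 N).
Azimuth = atan2(E, N) = atan2(+0.01029, -0.005937) = 120.0° ≈ 120°.

120°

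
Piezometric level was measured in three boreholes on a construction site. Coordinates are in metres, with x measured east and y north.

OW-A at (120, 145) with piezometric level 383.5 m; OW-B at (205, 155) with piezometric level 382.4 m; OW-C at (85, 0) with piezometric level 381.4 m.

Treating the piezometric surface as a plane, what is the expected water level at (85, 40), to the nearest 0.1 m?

With h = a·x + b·y + c and OW-A as origin, the differences give:
  85·a + 10·b = -1.1
  (-35)·a + (-145)·b = -2.1
Eliminate b (×(-145) and ×10, subtract): -11975·a = 180.50 → a = ∂h/∂x = -0.01507
Back-substitute: b = ∂h/∂y = +0.01812.
h(85, 40) = 383.5 + (-0.01507)·(-35) + (+0.01812)·(-105) = 383.5 +0.528 -1.903 = 382.125 m.

382.1 m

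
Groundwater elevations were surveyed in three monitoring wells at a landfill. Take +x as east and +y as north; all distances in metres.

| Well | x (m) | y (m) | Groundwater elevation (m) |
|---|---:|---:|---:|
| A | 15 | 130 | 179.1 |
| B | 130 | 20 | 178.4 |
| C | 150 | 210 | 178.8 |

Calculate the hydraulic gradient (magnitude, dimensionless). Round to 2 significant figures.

0.0045

Three-point gradient (reference A): Δ to B = (115, -110, -0.7), Δ to C = (135, 80, -0.3).
∂h/∂x = -0.003701, ∂h/∂y = +0.002495 (det = 24050).
|∇h| = √(-0.003701² + 0.002495²) = 0.004463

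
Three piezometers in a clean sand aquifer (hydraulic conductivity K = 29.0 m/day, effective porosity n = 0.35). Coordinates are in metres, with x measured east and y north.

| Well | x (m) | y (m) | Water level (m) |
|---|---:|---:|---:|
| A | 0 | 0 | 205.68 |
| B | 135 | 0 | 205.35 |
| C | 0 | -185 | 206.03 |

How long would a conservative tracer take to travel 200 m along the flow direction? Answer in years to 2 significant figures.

2.1 years

∂h/∂x = (205.35 − 205.68) / (135 − 0) = -0.002444
∂h/∂y = (206.03 − 205.68) / (-185 − 0) = -0.001892
|∇h| = √(-0.002444² + -0.001892²) = 0.003091
Seepage velocity v = K·i/n = 29.0 × 0.003091 / 0.35 = 0.2561 m/day.
t = 200 / 0.2561 = 780.9 days = 2.14 years.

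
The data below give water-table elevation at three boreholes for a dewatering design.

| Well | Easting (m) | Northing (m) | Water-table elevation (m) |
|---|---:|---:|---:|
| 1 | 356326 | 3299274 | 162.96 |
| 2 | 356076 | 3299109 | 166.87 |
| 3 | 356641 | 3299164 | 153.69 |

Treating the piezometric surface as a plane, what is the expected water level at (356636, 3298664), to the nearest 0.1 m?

147.0 m

Three-point gradient (reference 1): Δ to 2 = (-250, -165, +3.91), Δ to 3 = (315, -110, -9.27).
∂h/∂x = -0.02466, ∂h/∂y = +0.01366 (det = 79475).
h(356636, 3298664) = 162.96 + (-0.02466)·(310) + (+0.01366)·(-610) = 162.96 -7.644 -8.334 = 146.982 m.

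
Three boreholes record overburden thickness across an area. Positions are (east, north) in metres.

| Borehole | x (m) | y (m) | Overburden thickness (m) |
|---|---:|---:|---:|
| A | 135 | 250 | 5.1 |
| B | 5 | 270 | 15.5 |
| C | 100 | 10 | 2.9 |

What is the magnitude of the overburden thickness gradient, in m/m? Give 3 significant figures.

Taking A as reference: B−A = (-130, 20, +10.4); C−A = (-35, -240, -2.2).
Solve a·Δx + b·Δy = Δd: det = (-130)·(-240) − (-35)·20 = 31900.
∂d/∂x = [(+10.4)·(-240) − (-2.2)·20] / 31900 = -0.07687
∂d/∂y = [(-130)·(-2.2) − (-35)·(+10.4)] / 31900 = +0.02038
|∇f| = √(-0.07687² + 0.02038²) = 0.07953 m/m

0.0795 m/m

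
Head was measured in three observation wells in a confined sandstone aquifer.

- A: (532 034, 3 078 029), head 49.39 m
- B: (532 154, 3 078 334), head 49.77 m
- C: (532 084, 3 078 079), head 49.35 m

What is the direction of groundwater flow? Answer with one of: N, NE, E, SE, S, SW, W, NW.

Differences from A: to B (Δx, Δy, Δh) = (120, 305, +0.38); to C = (50, 50, -0.04).
Determinant of the coordinate differences = 120·50 − 50·305 = -9250.
∂h/∂x = [(+0.38)·50 − (-0.04)·305] / -9250 = -0.003373
∂h/∂y = [120·(-0.04) − 50·(+0.38)] / -9250 = +0.002573
Flow = −∇h = (+0.003373 east, -0.002573 north), which points southeast.

SE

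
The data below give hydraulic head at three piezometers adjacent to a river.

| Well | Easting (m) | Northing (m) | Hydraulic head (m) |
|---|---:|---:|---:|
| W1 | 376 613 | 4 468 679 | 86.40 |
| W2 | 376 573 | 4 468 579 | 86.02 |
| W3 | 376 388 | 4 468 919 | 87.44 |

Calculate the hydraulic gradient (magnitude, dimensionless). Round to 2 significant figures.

0.0040

With h = a·x + b·y + c and W1 as origin, the differences give:
  (-40)·a + (-100)·b = -0.38
  (-225)·a + 240·b = +1.04
Eliminate b (×240 and ×(-100), subtract): -32100·a = 12.800 → a = ∂h/∂x = -0.0003988
Back-substitute: b = ∂h/∂y = +0.003960.
|∇h| = √(-0.0003988² + 0.003960²) = 0.00398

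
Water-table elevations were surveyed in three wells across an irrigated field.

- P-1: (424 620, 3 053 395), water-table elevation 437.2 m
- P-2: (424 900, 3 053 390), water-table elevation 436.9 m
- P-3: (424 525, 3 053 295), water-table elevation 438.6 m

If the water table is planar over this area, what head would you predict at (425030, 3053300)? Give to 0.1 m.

437.9 m

Taking P-1 as reference: P-2−P-1 = (280, -5, -0.3); P-3−P-1 = (-95, -100, +1.4).
Solve a·Δx + b·Δy = Δh: det = 280·(-100) − (-95)·(-5) = -28475.
∂h/∂x = [(-0.3)·(-100) − (+1.4)·(-5)] / -28475 = -0.001299
∂h/∂y = [280·(+1.4) − (-95)·(-0.3)] / -28475 = -0.01277
h(425030, 3053300) = 437.2 + (-0.001299)·(410) + (-0.01277)·(-95) = 437.2 -0.533 +1.213 = 437.880 m.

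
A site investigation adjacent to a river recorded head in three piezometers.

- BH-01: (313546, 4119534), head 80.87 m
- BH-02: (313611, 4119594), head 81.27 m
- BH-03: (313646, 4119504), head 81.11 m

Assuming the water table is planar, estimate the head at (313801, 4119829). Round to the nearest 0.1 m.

With h = a·x + b·y + c and BH-01 as origin, the differences give:
  65·a + 60·b = +0.40
  100·a + (-30)·b = +0.24
Eliminate b (×(-30) and ×60, subtract): -7950·a = -26.400 → a = ∂h/∂x = +0.003321
Back-substitute: b = ∂h/∂y = +0.003069.
h(313801, 4119829) = 80.87 + (+0.003321)·(255) + (+0.003069)·(295) = 80.87 +0.847 +0.905 = 82.622 m.

82.6 m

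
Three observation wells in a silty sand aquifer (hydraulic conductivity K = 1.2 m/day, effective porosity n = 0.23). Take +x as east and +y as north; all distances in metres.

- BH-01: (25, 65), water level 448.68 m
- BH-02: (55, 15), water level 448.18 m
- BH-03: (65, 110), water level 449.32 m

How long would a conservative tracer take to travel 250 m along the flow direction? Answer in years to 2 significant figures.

Differences from BH-01: to BH-02 (Δx, Δy, Δh) = (30, -50, -0.50); to BH-03 = (40, 45, +0.64).
Solve a·Δx + b·Δy = Δh: det = 30·45 − 40·(-50) = 3350.
∂h/∂x = [(-0.50)·45 − (+0.64)·(-50)] / 3350 = +0.002836
∂h/∂y = [30·(+0.64) − 40·(-0.50)] / 3350 = +0.01170
|∇h| = √(0.002836² + 0.01170²) = 0.01204
Seepage velocity v = K·i/n = 1.2 × 0.01204 / 0.23 = 0.06282 m/day.
t = 250 / 0.06282 = 3980 days = 10.9 years.

11 years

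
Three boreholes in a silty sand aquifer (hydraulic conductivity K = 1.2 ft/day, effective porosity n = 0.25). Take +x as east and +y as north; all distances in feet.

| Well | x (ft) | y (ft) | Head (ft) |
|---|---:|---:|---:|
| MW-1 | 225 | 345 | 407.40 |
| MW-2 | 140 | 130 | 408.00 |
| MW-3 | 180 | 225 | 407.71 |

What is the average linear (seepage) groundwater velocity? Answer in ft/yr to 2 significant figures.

18 ft/yr

Differences from MW-1: to MW-2 (Δx, Δy, Δh) = (-85, -215, +0.60); to MW-3 = (-45, -120, +0.31).
Determinant of the coordinate differences = (-85)·(-120) − (-45)·(-215) = 525.
∂h/∂x = [(+0.60)·(-120) − (+0.31)·(-215)] / 525 = -0.01019
∂h/∂y = [(-85)·(+0.31) − (-45)·(+0.60)] / 525 = +0.001238
|∇h| = √(-0.01019² + 0.001238²) = 0.01026
Seepage velocity v = K·i/n = 1.2 × 0.01026 / 0.25 = 0.04925 ft/day = 17.99 ft/yr.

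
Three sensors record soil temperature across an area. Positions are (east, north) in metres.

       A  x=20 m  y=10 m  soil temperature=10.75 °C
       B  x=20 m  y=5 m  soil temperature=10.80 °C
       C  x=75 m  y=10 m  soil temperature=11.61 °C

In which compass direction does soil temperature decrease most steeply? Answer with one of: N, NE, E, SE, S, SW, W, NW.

With T = a·x + b·y + c and A as origin, the differences give:
  0·a + (-5)·b = +0.05
  55·a + 0·b = +0.86
Eliminate b (×0 and ×(-5), subtract): 275·a = 4.300 → a = ∂T/∂x = +0.01564
Back-substitute: b = ∂T/∂y = -0.01000.
Steepest decrease is along −∇f = (-0.01564 E, +0.01000 N) → northwest.

NW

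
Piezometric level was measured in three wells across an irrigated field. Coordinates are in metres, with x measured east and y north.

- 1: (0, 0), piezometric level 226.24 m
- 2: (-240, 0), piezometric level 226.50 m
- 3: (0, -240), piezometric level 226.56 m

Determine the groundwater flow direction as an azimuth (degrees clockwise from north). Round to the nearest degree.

∂h/∂x = (226.50 − 226.24) / (-240 − 0) = -0.001083
∂h/∂y = (226.56 − 226.24) / (-240 − 0) = -0.001333
Flow direction (−∇h) has components (+0.001083 E, +0.001333 N).
Azimuth = atan2(E, N) = atan2(+0.001083, +0.001333) = 39.1° ≈ 039°.

039°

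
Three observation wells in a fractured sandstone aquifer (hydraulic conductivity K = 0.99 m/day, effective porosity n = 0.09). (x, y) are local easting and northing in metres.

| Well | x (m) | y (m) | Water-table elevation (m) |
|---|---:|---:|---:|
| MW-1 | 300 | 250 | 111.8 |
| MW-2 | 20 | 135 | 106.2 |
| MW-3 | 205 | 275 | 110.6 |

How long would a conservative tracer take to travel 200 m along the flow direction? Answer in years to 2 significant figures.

2.6 years

Three-point gradient (reference MW-1): Δ to MW-2 = (-280, -115, -5.6), Δ to MW-3 = (-95, 25, -1.2).
∂h/∂x = +0.01551, ∂h/∂y = +0.01093 (det = -17925).
|∇h| = √(0.01551² + 0.01093²) = 0.01897
Seepage velocity v = K·i/n = 0.99 × 0.01897 / 0.09 = 0.2087 m/day.
t = 200 / 0.2087 = 958.3 days = 2.62 years.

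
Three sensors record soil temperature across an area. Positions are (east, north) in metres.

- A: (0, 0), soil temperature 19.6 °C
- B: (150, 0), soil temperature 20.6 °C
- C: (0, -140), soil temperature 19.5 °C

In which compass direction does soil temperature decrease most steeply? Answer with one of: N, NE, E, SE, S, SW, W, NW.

∂T/∂x = (20.6 − 19.6) / (150 − 0) = +0.006667
∂T/∂y = (19.5 − 19.6) / (-140 − 0) = +0.0007143
Steepest decrease is along −∇f = (-0.006667 E, -0.0007143 N) → west.

W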